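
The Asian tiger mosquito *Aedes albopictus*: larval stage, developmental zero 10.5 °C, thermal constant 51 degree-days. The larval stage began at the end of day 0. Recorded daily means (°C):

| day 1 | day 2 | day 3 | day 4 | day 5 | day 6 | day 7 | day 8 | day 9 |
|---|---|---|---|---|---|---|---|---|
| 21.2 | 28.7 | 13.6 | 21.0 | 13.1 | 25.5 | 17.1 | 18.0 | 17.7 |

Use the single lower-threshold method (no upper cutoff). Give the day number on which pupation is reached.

day 6

Daily DD above 10.5 °C: 10.7, 18.2, 3.1, 10.5, 2.6, 15.0, 6.6, 7.5, 7.2.
Cumulative: 10.7, 28.9, 32.0, 42.5, 45.1, 60.1, 66.7, 74.2, 81.4.
The total first reaches 51 DD on day 6.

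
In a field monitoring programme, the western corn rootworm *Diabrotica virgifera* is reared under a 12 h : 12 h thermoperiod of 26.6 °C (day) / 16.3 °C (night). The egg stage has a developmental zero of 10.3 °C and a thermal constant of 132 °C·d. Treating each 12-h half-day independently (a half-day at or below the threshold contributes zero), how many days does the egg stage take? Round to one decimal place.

11.8 days

Day half: max(0, 26.6 − 10.3) × 0.5 = 16.3 × 0.5 = 8.15 DD.
Night half: max(0, 16.3 − 10.3) × 0.5 = 6.0 × 0.5 = 3.00 DD.
Per 24 h: 11.15 DD/day.
Duration = 132 / 11.15 = 11.839 ≈ 11.8 days.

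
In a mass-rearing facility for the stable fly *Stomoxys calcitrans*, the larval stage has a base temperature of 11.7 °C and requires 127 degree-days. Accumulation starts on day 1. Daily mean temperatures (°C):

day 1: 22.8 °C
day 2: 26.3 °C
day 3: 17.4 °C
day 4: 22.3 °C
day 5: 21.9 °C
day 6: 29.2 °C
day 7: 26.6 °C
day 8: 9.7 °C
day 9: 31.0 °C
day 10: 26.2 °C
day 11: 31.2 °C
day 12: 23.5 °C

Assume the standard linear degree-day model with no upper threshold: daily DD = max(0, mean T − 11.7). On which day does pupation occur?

day 11

Daily DD above 11.7 °C: 11.1, 14.6, 5.7, 10.6, 10.2, 17.5, 14.9, 0.0, 19.3, 14.5, 19.5, 11.8.
Cumulative: 11.1, 25.7, 31.4, 42.0, 52.2, 69.7, 84.6, 84.6, 103.9, 118.4, 137.9, 149.7.
The total first reaches 127 DD on day 11.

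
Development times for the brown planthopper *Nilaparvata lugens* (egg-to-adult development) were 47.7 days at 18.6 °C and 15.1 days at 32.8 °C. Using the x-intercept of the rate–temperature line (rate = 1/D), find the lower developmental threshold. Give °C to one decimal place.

Linear rate model ⇒ the product D·(T − T_b) is constant across temperatures.
47.7·(18.6 − T_b) = 15.1·(32.8 − T_b)
T_b = (47.7·18.6 − 15.1·32.8) / (47.7 − 15.1) = 391.94 / 32.6 = 12.023 °C ≈ 12.0 °C.

12.0 °C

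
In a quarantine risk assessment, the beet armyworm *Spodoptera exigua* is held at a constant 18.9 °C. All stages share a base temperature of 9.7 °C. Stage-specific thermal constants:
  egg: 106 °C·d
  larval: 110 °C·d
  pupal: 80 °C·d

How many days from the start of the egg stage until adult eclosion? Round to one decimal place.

Daily accumulation at 18.9 °C = 18.9 − 9.7 = 9.2 DD/day.
Total K = 106 + 110 + 80 = 296 DD.
Total duration = 296 / 9.2 = 32.174 ≈ 32.2 days.

32.2 days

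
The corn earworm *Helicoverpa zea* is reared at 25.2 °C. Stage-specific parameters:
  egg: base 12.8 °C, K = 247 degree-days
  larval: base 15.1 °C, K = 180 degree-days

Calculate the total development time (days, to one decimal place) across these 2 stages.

egg: 247 / (25.2 − 12.8) = 247 / 12.4 = 19.919 d.
larval: 180 / (25.2 − 15.1) = 180 / 10.1 = 17.822 d.
Sum = 37.741 ≈ 37.7 days.

37.7 days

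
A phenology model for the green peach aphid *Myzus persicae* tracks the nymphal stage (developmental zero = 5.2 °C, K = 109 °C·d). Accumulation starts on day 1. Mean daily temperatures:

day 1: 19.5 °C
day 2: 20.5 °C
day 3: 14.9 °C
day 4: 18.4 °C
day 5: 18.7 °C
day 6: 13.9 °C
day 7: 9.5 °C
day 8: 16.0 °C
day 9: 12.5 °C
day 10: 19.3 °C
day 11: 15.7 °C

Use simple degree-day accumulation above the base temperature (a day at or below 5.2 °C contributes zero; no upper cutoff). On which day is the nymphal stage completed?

day 10

Daily DD above 5.2 °C: 14.3, 15.3, 9.7, 13.2, 13.5, 8.7, 4.3, 10.8, 7.3, 14.1, 10.5.
Cumulative: 14.3, 29.6, 39.3, 52.5, 66.0, 74.7, 79.0, 89.8, 97.1, 111.2, 121.7.
The total first reaches 109 DD on day 10.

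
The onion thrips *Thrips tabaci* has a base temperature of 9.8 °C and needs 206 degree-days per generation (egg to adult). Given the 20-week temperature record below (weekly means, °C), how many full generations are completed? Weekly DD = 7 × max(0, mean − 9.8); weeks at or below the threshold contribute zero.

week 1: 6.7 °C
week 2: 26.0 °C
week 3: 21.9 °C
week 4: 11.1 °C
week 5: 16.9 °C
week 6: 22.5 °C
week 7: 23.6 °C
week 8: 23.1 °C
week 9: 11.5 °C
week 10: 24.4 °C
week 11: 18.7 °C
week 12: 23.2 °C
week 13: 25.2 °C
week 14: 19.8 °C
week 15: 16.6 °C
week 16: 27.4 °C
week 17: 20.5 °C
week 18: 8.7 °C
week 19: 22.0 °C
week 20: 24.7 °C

Weekly DD (7 × max(0, T̄ − 9.8)): 0.0, 113.4, 84.7, 9.1, 49.7, 88.9, 96.6, 93.1, 11.9, 102.2, 62.3, 93.8, 107.8, 70.0, 47.6, 123.2, 74.9, 0.0, 85.4, 104.3.
Season total = 1418.9 DD.
Complete generations = ⌊1418.9 / 206⌋ = 6.

6 generations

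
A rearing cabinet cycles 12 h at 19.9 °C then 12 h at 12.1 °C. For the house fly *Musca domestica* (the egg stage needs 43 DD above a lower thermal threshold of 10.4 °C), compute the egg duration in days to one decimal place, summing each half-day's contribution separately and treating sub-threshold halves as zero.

Day half: max(0, 19.9 − 10.4) × 0.5 = 9.5 × 0.5 = 4.75 DD.
Night half: max(0, 12.1 − 10.4) × 0.5 = 1.7 × 0.5 = 0.85 DD.
Per 24 h: 5.60 DD/day.
Duration = 43 / 5.60 = 7.679 ≈ 7.7 days.

7.7 days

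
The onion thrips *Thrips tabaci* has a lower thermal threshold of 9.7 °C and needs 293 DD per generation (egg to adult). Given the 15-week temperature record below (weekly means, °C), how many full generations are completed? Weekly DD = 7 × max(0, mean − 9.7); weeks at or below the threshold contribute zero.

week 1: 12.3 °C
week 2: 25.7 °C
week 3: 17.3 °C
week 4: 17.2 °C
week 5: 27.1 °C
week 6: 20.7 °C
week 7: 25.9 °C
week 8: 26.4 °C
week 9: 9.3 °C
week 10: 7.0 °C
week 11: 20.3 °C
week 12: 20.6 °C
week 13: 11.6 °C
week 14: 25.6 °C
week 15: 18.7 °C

Weekly DD (7 × max(0, T̄ − 9.7)): 18.2, 112.0, 53.2, 52.5, 121.8, 77.0, 113.4, 116.9, 0.0, 0.0, 74.2, 76.3, 13.3, 111.3, 63.0.
Season total = 1003.1 DD.
Complete generations = ⌊1003.1 / 293⌋ = 3.

3 generations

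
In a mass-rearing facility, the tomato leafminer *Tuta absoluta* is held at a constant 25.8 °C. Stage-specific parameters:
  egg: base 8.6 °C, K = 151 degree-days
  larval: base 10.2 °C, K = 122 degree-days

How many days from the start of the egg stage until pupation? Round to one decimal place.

egg: 151 / (25.8 − 8.6) = 151 / 17.2 = 8.779 d.
larval: 122 / (25.8 − 10.2) = 122 / 15.6 = 7.821 d.
Sum = 16.600 ≈ 16.6 days.

16.6 days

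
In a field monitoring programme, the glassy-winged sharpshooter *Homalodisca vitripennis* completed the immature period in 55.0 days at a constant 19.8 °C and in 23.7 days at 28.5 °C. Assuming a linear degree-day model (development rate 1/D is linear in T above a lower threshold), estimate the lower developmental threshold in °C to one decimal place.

Under the model K = D·(T − T_b), so D₁·(T₁ − T_b) = D₂·(T₂ − T_b).
55.0·(19.8 − T_b) = 23.7·(28.5 − T_b)
T_b = (55.0·19.8 − 23.7·28.5) / (55.0 − 23.7) = 413.55 / 31.3 = 13.212 °C ≈ 13.2 °C.

13.2 °C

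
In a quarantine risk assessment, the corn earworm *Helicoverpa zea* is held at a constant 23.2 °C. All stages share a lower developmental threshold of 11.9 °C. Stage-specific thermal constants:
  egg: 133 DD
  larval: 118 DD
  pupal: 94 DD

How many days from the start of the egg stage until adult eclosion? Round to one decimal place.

30.5 days

Daily accumulation at 23.2 °C = 23.2 − 11.9 = 11.3 DD/day.
Total K = 133 + 118 + 94 = 345 DD.
Total duration = 345 / 11.3 = 30.531 ≈ 30.5 days.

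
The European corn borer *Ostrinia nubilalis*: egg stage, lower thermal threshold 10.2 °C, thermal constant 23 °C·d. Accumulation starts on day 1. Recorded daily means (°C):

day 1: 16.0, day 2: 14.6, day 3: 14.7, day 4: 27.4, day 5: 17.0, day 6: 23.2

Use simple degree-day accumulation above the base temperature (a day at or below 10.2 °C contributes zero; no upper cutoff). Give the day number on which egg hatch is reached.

day 4

Daily DD above 10.2 °C: 5.8, 4.4, 4.5, 17.2, 6.8, 13.0.
Cumulative: 5.8, 10.2, 14.7, 31.9, 38.7, 51.7.
The total first reaches 23 DD on day 4.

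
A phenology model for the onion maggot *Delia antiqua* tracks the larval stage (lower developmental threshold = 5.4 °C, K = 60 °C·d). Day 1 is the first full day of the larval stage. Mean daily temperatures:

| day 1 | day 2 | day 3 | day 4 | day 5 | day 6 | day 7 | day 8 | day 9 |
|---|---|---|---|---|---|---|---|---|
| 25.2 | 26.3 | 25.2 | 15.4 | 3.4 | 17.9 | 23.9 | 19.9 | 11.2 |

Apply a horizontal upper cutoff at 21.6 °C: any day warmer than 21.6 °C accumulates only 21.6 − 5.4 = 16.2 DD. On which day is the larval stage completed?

Daily DD above 5.4 °C (capped at 16.2): 16.2, 16.2, 16.2, 10.0, 0.0, 12.5, 16.2, 14.5, 5.8.
Cumulative: 16.2, 32.4, 48.6, 58.6, 58.6, 71.1, 87.3, 101.8, 107.6.
The total first reaches 60 DD on day 6.

day 6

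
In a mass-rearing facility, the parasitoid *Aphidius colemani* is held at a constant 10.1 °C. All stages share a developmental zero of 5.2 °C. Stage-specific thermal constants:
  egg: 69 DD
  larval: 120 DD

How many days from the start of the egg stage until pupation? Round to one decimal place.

38.6 days

Daily accumulation at 10.1 °C = 10.1 − 5.2 = 4.9 DD/day.
Total K = 69 + 120 = 189 DD.
Total duration = 189 / 4.9 = 38.571 ≈ 38.6 days.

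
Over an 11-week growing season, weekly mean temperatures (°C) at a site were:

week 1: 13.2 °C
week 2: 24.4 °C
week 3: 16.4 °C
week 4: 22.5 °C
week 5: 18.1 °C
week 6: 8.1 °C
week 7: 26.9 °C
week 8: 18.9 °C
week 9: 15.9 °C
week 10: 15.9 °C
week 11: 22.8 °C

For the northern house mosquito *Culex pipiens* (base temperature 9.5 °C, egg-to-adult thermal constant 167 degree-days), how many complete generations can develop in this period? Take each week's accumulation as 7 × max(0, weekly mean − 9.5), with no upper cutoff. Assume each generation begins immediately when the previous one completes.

Weekly DD (7 × max(0, T̄ − 9.5)): 25.9, 104.3, 48.3, 91.0, 60.2, 0.0, 121.8, 65.8, 44.8, 44.8, 93.1.
Season total = 700.0 DD.
Complete generations = ⌊700.0 / 167⌋ = 4.

4 generations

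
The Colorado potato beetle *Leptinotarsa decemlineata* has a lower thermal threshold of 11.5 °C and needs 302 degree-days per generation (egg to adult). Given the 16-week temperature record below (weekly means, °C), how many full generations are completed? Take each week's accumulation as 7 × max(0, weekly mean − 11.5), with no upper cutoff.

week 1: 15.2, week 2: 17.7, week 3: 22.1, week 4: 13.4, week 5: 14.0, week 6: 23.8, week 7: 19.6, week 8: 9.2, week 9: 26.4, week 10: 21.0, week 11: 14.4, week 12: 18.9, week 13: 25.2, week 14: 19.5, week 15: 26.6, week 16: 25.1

3 generations

Weekly DD (7 × max(0, T̄ − 11.5)): 25.9, 43.4, 74.2, 13.3, 17.5, 86.1, 56.7, 0.0, 104.3, 66.5, 20.3, 51.8, 95.9, 56.0, 105.7, 95.2.
Season total = 912.8 DD.
Complete generations = ⌊912.8 / 302⌋ = 3.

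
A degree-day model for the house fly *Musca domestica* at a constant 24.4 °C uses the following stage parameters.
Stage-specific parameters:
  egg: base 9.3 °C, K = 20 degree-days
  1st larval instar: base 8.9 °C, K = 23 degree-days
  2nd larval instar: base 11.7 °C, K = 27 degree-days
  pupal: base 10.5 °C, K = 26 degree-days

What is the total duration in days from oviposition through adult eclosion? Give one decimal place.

egg: 20 / (24.4 − 9.3) = 20 / 15.1 = 1.325 d.
1st larval instar: 23 / (24.4 − 8.9) = 23 / 15.5 = 1.484 d.
2nd larval instar: 27 / (24.4 − 11.7) = 27 / 12.7 = 2.126 d.
pupal: 26 / (24.4 − 10.5) = 26 / 13.9 = 1.871 d.
Sum = 6.805 ≈ 6.8 days.

6.8 days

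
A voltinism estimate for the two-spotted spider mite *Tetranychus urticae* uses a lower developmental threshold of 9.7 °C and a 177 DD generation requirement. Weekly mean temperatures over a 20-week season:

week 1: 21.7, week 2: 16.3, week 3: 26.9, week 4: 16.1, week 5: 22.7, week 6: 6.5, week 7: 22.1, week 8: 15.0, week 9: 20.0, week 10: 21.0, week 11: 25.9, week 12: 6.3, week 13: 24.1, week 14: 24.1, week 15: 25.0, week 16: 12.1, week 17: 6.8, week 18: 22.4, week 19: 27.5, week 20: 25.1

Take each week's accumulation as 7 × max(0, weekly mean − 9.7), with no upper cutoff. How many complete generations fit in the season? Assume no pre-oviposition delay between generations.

8 generations

Weekly DD (7 × max(0, T̄ − 9.7)): 84.0, 46.2, 120.4, 44.8, 91.0, 0.0, 86.8, 37.1, 72.1, 79.1, 113.4, 0.0, 100.8, 100.8, 107.1, 16.8, 0.0, 88.9, 124.6, 107.8.
Season total = 1421.7 DD.
Complete generations = ⌊1421.7 / 177⌋ = 8.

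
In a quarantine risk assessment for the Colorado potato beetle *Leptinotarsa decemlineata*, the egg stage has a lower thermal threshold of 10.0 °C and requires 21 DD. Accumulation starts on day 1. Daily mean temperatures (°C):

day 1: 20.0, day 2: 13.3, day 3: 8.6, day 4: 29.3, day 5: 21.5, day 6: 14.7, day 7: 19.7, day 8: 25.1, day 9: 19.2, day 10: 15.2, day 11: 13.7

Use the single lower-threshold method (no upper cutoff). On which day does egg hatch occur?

Daily DD above 10.0 °C: 10.0, 3.3, 0.0, 19.3, 11.5, 4.7, 9.7, 15.1, 9.2, 5.2, 3.7.
Cumulative: 10.0, 13.3, 13.3, 32.6, 44.1, 48.8, 58.5, 73.6, 82.8, 88.0, 91.7.
The total first reaches 21 DD on day 4.

day 4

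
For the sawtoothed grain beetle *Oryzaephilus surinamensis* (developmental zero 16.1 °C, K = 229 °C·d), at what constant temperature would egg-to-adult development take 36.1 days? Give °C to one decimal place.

22.4 °C

Required daily accumulation = 229 / 36.1 = 6.343 DD/day.
T = T_base + 6.343 = 16.1 + 6.343 = 22.443 ≈ 22.4 °C.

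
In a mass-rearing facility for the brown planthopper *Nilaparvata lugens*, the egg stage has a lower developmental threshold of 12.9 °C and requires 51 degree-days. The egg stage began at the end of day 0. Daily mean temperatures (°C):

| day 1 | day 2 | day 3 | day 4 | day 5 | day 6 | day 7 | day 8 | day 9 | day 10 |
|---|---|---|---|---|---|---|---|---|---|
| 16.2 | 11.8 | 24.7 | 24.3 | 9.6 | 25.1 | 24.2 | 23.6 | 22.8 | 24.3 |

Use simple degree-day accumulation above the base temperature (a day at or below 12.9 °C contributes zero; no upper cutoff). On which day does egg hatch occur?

Daily DD above 12.9 °C: 3.3, 0.0, 11.8, 11.4, 0.0, 12.2, 11.3, 10.7, 9.9, 11.4.
Cumulative: 3.3, 3.3, 15.1, 26.5, 26.5, 38.7, 50.0, 60.7, 70.6, 82.0.
The total first reaches 51 DD on day 8.

day 8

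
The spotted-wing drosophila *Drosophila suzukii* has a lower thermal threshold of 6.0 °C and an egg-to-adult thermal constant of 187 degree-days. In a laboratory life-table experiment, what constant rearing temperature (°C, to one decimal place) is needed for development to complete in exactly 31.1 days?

12.0 °C

Required daily accumulation = 187 / 31.1 = 6.013 DD/day.
T = T_base + 6.013 = 6.0 + 6.013 = 12.013 ≈ 12.0 °C.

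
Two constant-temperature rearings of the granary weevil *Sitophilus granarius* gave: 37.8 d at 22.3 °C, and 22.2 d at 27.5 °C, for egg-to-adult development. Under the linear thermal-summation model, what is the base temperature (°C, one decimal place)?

14.9 °C

Equal thermal constants: D₁(T₁ − T_b) = D₂(T₂ − T_b).
37.8·(22.3 − T_b) = 22.2·(27.5 − T_b)
T_b = (37.8·22.3 − 22.2·27.5) / (37.8 − 22.2) = 232.44 / 15.6 = 14.900 °C ≈ 14.9 °C.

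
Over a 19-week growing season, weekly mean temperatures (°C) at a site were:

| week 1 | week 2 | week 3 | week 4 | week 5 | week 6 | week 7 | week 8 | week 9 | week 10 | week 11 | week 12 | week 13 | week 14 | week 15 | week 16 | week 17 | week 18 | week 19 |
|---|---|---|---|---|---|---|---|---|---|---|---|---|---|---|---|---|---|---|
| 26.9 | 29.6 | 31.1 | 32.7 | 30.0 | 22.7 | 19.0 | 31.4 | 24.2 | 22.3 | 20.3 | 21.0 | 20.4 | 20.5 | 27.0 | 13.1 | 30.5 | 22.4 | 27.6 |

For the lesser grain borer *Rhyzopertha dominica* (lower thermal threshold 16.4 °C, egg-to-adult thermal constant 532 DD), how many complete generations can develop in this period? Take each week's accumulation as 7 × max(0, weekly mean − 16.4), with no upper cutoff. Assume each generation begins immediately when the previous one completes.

2 generations

Weekly DD (7 × max(0, T̄ − 16.4)): 73.5, 92.4, 102.9, 114.1, 95.2, 44.1, 18.2, 105.0, 54.6, 41.3, 27.3, 32.2, 28.0, 28.7, 74.2, 0.0, 98.7, 42.0, 78.4.
Season total = 1150.8 DD.
Complete generations = ⌊1150.8 / 532⌋ = 2.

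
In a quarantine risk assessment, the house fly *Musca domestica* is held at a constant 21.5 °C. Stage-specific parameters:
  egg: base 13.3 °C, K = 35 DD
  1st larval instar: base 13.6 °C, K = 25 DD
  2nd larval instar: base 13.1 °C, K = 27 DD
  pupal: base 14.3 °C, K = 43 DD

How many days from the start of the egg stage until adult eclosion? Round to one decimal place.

16.6 days

egg: 35 / (21.5 − 13.3) = 35 / 8.2 = 4.268 d.
1st larval instar: 25 / (21.5 − 13.6) = 25 / 7.9 = 3.165 d.
2nd larval instar: 27 / (21.5 − 13.1) = 27 / 8.4 = 3.214 d.
pupal: 43 / (21.5 − 14.3) = 43 / 7.2 = 5.972 d.
Sum = 16.619 ≈ 16.6 days.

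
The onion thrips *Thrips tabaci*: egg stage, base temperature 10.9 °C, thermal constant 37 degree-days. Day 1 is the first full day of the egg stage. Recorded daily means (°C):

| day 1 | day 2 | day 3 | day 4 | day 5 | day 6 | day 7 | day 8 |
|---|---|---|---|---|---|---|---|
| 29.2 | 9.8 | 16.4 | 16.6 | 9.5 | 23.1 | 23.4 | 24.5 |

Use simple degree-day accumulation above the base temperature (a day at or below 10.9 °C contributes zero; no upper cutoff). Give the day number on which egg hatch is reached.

Daily DD above 10.9 °C: 18.3, 0.0, 5.5, 5.7, 0.0, 12.2, 12.5, 13.6.
Cumulative: 18.3, 18.3, 23.8, 29.5, 29.5, 41.7, 54.2, 67.8.
The total first reaches 37 DD on day 6.

day 6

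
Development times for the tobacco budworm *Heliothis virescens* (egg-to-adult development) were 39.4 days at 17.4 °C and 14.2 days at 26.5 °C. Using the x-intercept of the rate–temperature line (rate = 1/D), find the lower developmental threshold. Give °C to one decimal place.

12.3 °C

Equal thermal constants: D₁(T₁ − T_b) = D₂(T₂ − T_b).
39.4·(17.4 − T_b) = 14.2·(26.5 − T_b)
T_b = (39.4·17.4 − 14.2·26.5) / (39.4 − 14.2) = 309.26 / 25.2 = 12.272 °C ≈ 12.3 °C.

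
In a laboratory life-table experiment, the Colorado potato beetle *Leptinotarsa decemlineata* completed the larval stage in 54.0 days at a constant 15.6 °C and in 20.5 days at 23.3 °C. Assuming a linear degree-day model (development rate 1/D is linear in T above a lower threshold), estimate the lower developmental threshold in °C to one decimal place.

10.9 °C

Equal thermal constants: D₁(T₁ − T_b) = D₂(T₂ − T_b).
54.0·(15.6 − T_b) = 20.5·(23.3 − T_b)
T_b = (54.0·15.6 − 20.5·23.3) / (54.0 − 20.5) = 364.75 / 33.5 = 10.888 °C ≈ 10.9 °C.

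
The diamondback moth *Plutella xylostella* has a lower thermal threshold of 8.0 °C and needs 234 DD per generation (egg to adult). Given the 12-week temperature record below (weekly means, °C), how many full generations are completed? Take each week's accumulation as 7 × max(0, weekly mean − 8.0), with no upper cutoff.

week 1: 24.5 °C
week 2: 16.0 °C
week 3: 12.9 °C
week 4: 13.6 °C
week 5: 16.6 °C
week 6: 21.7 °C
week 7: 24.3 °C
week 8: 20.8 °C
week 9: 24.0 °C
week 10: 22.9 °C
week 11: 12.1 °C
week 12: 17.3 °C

3 generations

Weekly DD (7 × max(0, T̄ − 8.0)): 115.5, 56.0, 34.3, 39.2, 60.2, 95.9, 114.1, 89.6, 112.0, 104.3, 28.7, 65.1.
Season total = 914.9 DD.
Complete generations = ⌊914.9 / 234⌋ = 3.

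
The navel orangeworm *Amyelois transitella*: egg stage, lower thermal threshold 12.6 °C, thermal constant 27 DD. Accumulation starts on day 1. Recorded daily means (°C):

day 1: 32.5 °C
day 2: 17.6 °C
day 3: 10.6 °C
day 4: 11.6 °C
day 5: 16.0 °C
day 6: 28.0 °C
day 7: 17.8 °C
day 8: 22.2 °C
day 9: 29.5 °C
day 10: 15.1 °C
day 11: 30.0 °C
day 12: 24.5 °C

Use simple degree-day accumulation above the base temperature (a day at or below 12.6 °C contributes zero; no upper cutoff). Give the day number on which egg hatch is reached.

day 5

Daily DD above 12.6 °C: 19.9, 5.0, 0.0, 0.0, 3.4, 15.4, 5.2, 9.6, 16.9, 2.5, 17.4, 11.9.
Cumulative: 19.9, 24.9, 24.9, 24.9, 28.3, 43.7, 48.9, 58.5, 75.4, 77.9, 95.3, 107.2.
The total first reaches 27 DD on day 5.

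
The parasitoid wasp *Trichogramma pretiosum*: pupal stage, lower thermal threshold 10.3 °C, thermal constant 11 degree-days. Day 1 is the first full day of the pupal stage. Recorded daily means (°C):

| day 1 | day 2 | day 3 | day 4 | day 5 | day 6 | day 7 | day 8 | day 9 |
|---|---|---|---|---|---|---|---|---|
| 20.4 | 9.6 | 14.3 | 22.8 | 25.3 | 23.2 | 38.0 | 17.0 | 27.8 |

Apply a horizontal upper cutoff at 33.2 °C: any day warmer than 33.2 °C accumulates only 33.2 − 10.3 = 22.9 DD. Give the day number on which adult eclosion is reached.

Daily DD above 10.3 °C (capped at 22.9): 10.1, 0.0, 4.0, 12.5, 15.0, 12.9, 22.9, 6.7, 17.5.
Cumulative: 10.1, 10.1, 14.1, 26.6, 41.6, 54.5, 77.4, 84.1, 101.6.
The total first reaches 11 DD on day 3.

day 3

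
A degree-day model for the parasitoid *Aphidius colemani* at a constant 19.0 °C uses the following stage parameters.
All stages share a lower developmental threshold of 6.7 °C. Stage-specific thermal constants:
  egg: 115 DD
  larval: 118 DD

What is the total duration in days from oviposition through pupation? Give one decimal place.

Daily accumulation at 19.0 °C = 19.0 − 6.7 = 12.3 DD/day.
Total K = 115 + 118 = 233 DD.
Total duration = 233 / 12.3 = 18.943 ≈ 18.9 days.

18.9 days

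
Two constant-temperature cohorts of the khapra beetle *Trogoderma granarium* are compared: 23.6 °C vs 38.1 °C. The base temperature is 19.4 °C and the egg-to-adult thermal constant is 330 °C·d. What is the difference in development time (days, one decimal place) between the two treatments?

At 23.6 °C: 330 / (23.6 − 19.4) = 330 / 4.2 = 78.571 d.
At 38.1 °C: 330 / (38.1 − 19.4) = 330 / 18.7 = 17.647 d.
Difference = |78.571 − 17.647| = 60.924 ≈ 60.9 days.

60.9 days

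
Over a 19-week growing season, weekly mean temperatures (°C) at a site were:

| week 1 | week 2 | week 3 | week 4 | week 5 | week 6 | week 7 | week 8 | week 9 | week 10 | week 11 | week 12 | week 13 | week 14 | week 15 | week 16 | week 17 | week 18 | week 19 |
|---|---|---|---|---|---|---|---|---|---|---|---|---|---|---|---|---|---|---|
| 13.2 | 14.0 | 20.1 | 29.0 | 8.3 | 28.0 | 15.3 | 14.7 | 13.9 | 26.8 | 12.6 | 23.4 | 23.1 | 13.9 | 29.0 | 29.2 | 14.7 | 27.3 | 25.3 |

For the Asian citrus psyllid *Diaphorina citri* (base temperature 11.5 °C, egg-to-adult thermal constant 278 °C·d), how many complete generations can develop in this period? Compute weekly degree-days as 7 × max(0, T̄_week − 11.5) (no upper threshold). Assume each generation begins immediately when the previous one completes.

Weekly DD (7 × max(0, T̄ − 11.5)): 11.9, 17.5, 60.2, 122.5, 0.0, 115.5, 26.6, 22.4, 16.8, 107.1, 7.7, 83.3, 81.2, 16.8, 122.5, 123.9, 22.4, 110.6, 96.6.
Season total = 1165.5 DD.
Complete generations = ⌊1165.5 / 278⌋ = 4.

4 generations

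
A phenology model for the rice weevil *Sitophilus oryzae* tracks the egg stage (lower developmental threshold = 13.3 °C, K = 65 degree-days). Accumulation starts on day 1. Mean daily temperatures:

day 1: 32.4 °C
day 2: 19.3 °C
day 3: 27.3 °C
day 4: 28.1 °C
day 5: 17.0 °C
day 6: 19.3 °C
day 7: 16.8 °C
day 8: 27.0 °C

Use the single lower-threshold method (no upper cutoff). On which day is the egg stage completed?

Daily DD above 13.3 °C: 19.1, 6.0, 14.0, 14.8, 3.7, 6.0, 3.5, 13.7.
Cumulative: 19.1, 25.1, 39.1, 53.9, 57.6, 63.6, 67.1, 80.8.
The total first reaches 65 DD on day 7.

day 7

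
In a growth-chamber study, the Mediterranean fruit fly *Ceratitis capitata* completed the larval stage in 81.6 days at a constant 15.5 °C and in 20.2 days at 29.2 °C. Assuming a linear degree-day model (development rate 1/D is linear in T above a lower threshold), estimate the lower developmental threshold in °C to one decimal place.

11.0 °C

Under the model K = D·(T − T_b), so D₁·(T₁ − T_b) = D₂·(T₂ − T_b).
81.6·(15.5 − T_b) = 20.2·(29.2 − T_b)
T_b = (81.6·15.5 − 20.2·29.2) / (81.6 − 20.2) = 674.96 / 61.4 = 10.993 °C ≈ 11.0 °C.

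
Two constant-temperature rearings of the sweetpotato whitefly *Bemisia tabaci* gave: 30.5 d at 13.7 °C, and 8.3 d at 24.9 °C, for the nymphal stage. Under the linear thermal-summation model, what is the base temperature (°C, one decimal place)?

9.5 °C

Linear rate model ⇒ the product D·(T − T_b) is constant across temperatures.
30.5·(13.7 − T_b) = 8.3·(24.9 − T_b)
T_b = (30.5·13.7 − 8.3·24.9) / (30.5 − 8.3) = 211.18 / 22.2 = 9.513 °C ≈ 9.5 °C.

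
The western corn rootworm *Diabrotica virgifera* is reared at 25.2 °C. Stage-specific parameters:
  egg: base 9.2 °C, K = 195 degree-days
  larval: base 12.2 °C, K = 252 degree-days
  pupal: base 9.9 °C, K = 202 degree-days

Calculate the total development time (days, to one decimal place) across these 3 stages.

egg: 195 / (25.2 − 9.2) = 195 / 16.0 = 12.188 d.
larval: 252 / (25.2 − 12.2) = 252 / 13.0 = 19.385 d.
pupal: 202 / (25.2 − 9.9) = 202 / 15.3 = 13.203 d.
Sum = 44.775 ≈ 44.8 days.

44.8 days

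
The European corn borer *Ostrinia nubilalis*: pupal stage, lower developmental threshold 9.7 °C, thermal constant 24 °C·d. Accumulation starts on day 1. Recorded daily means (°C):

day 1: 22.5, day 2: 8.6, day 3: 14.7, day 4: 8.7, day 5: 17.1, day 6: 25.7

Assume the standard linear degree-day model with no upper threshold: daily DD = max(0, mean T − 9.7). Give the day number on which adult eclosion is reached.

Daily DD above 9.7 °C: 12.8, 0.0, 5.0, 0.0, 7.4, 16.0.
Cumulative: 12.8, 12.8, 17.8, 17.8, 25.2, 41.2.
The total first reaches 24 DD on day 5.

day 5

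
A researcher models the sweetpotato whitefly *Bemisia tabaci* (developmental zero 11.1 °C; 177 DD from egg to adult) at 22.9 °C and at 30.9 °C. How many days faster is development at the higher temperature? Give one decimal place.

6.1 days

At 22.9 °C: 177 / (22.9 − 11.1) = 177 / 11.8 = 15.000 d.
At 30.9 °C: 177 / (30.9 − 11.1) = 177 / 19.8 = 8.939 d.
Difference = |15.000 − 8.939| = 6.061 ≈ 6.1 days.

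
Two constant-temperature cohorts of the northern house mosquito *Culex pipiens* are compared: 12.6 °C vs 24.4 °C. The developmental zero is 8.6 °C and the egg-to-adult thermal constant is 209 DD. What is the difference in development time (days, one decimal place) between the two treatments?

At 12.6 °C: 209 / (12.6 − 8.6) = 209 / 4.0 = 52.250 d.
At 24.4 °C: 209 / (24.4 − 8.6) = 209 / 15.8 = 13.228 d.
Difference = |52.250 − 13.228| = 39.022 ≈ 39.0 days.

39.0 days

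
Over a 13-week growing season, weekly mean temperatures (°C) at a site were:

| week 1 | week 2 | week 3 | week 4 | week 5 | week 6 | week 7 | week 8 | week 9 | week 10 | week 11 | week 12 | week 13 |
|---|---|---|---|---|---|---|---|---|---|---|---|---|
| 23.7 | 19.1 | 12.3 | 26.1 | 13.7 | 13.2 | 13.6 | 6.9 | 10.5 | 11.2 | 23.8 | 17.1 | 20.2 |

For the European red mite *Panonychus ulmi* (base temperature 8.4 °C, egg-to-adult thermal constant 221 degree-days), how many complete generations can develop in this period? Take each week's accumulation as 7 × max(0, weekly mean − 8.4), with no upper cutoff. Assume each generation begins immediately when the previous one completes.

Weekly DD (7 × max(0, T̄ − 8.4)): 107.1, 74.9, 27.3, 123.9, 37.1, 33.6, 36.4, 0.0, 14.7, 19.6, 107.8, 60.9, 82.6.
Season total = 725.9 DD.
Complete generations = ⌊725.9 / 221⌋ = 3.

3 generations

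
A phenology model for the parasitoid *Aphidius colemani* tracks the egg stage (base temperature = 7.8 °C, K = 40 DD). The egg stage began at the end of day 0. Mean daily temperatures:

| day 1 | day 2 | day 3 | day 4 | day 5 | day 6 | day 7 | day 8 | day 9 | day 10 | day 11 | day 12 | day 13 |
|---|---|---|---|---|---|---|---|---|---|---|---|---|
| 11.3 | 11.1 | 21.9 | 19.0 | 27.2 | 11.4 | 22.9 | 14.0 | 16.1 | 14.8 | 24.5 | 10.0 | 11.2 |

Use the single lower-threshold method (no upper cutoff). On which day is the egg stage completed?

day 5

Daily DD above 7.8 °C: 3.5, 3.3, 14.1, 11.2, 19.4, 3.6, 15.1, 6.2, 8.3, 7.0, 16.7, 2.2, 3.4.
Cumulative: 3.5, 6.8, 20.9, 32.1, 51.5, 55.1, 70.2, 76.4, 84.7, 91.7, 108.4, 110.6, 114.0.
The total first reaches 40 DD on day 5.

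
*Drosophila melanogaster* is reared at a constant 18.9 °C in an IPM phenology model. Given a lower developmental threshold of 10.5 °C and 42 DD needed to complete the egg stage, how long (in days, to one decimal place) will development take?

5.0 days

Daily accumulation = 18.9 − 10.5 = 8.4 DD/day.
Duration = 42 / 8.4 = 5.000 ≈ 5.0 days.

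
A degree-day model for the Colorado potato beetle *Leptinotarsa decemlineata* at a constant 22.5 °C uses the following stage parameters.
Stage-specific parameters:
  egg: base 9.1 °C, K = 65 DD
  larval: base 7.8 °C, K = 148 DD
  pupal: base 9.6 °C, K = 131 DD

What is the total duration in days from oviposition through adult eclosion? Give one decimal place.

25.1 days

egg: 65 / (22.5 − 9.1) = 65 / 13.4 = 4.851 d.
larval: 148 / (22.5 − 7.8) = 148 / 14.7 = 10.068 d.
pupal: 131 / (22.5 − 9.6) = 131 / 12.9 = 10.155 d.
Sum = 25.074 ≈ 25.1 days.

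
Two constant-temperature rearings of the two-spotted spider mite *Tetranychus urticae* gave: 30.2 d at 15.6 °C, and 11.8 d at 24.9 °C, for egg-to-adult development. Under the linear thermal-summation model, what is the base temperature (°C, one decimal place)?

Linear rate model ⇒ the product D·(T − T_b) is constant across temperatures.
30.2·(15.6 − T_b) = 11.8·(24.9 − T_b)
T_b = (30.2·15.6 − 11.8·24.9) / (30.2 − 11.8) = 177.30 / 18.4 = 9.636 °C ≈ 9.6 °C.

9.6 °C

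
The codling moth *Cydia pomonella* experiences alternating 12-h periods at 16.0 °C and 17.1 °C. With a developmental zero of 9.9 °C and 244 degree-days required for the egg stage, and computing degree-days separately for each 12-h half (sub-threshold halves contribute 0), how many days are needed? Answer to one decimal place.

Day half: max(0, 16.0 − 9.9) × 0.5 = 6.1 × 0.5 = 3.05 DD.
Night half: max(0, 17.1 − 9.9) × 0.5 = 7.2 × 0.5 = 3.60 DD.
Per 24 h: 6.65 DD/day.
Duration = 244 / 6.65 = 36.692 ≈ 36.7 days.

36.7 days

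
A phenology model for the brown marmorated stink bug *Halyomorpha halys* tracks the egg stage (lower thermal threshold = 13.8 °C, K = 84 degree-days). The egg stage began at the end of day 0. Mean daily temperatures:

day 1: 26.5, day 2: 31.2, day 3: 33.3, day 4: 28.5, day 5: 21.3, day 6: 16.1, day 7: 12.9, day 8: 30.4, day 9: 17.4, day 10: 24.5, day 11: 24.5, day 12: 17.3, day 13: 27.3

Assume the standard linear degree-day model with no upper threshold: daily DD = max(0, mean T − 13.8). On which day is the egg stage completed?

Daily DD above 13.8 °C: 12.7, 17.4, 19.5, 14.7, 7.5, 2.3, 0.0, 16.6, 3.6, 10.7, 10.7, 3.5, 13.5.
Cumulative: 12.7, 30.1, 49.6, 64.3, 71.8, 74.1, 74.1, 90.7, 94.3, 105.0, 115.7, 119.2, 132.7.
The total first reaches 84 DD on day 8.

day 8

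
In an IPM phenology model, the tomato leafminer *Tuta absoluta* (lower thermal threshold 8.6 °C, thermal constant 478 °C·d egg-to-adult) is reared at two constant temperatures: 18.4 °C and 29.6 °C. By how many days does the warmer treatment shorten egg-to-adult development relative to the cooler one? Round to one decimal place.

26.0 days

At 18.4 °C: 478 / (18.4 − 8.6) = 478 / 9.8 = 48.776 d.
At 29.6 °C: 478 / (29.6 − 8.6) = 478 / 21.0 = 22.762 d.
Difference = |48.776 − 22.762| = 26.014 ≈ 26.0 days.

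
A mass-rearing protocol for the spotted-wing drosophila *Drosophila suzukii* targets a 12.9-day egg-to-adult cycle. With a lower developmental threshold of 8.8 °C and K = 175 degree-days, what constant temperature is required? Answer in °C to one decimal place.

Required daily accumulation = 175 / 12.9 = 13.566 DD/day.
T = T_base + 13.566 = 8.8 + 13.566 = 22.366 ≈ 22.4 °C.

22.4 °C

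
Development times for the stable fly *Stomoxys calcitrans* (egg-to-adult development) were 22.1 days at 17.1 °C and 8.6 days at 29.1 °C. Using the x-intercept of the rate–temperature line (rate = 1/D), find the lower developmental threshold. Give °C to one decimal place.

Under the model K = D·(T − T_b), so D₁·(T₁ − T_b) = D₂·(T₂ − T_b).
22.1·(17.1 − T_b) = 8.6·(29.1 − T_b)
T_b = (22.1·17.1 − 8.6·29.1) / (22.1 − 8.6) = 127.65 / 13.5 = 9.456 °C ≈ 9.5 °C.

9.5 °C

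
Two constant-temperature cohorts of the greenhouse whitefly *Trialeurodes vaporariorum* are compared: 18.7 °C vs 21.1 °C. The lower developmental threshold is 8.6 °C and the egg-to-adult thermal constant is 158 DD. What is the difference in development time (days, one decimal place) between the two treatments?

3.0 days

At 18.7 °C: 158 / (18.7 − 8.6) = 158 / 10.1 = 15.644 d.
At 21.1 °C: 158 / (21.1 − 8.6) = 158 / 12.5 = 12.640 d.
Difference = |15.644 − 12.640| = 3.004 ≈ 3.0 days.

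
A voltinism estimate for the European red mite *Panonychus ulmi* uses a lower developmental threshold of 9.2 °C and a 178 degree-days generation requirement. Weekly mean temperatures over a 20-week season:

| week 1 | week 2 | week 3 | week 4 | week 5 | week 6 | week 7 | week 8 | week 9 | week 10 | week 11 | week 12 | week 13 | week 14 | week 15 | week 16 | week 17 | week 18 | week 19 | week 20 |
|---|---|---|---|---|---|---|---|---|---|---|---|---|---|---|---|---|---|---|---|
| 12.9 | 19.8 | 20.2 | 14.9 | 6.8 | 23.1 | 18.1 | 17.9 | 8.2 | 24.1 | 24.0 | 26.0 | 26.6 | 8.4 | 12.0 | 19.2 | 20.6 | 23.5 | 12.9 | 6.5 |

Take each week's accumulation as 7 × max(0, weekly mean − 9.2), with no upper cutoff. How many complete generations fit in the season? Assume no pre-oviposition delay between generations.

6 generations

Weekly DD (7 × max(0, T̄ − 9.2)): 25.9, 74.2, 77.0, 39.9, 0.0, 97.3, 62.3, 60.9, 0.0, 104.3, 103.6, 117.6, 121.8, 0.0, 19.6, 70.0, 79.8, 100.1, 25.9, 0.0.
Season total = 1180.2 DD.
Complete generations = ⌊1180.2 / 178⌋ = 6.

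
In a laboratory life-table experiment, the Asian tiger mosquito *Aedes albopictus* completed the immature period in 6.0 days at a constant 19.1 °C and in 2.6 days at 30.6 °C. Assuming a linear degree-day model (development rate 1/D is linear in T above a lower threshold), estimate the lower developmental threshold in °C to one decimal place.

10.3 °C

Under the model K = D·(T − T_b), so D₁·(T₁ − T_b) = D₂·(T₂ − T_b).
6.0·(19.1 − T_b) = 2.6·(30.6 − T_b)
T_b = (6.0·19.1 − 2.6·30.6) / (6.0 − 2.6) = 35.04 / 3.4 = 10.306 °C ≈ 10.3 °C.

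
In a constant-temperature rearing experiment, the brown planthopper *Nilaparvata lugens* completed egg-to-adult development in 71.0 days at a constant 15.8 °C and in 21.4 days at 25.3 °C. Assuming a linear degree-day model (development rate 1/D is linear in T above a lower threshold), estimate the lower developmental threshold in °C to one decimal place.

Equal thermal constants: D₁(T₁ − T_b) = D₂(T₂ − T_b).
71.0·(15.8 − T_b) = 21.4·(25.3 − T_b)
T_b = (71.0·15.8 − 21.4·25.3) / (71.0 − 21.4) = 580.38 / 49.6 = 11.701 °C ≈ 11.7 °C.

11.7 °C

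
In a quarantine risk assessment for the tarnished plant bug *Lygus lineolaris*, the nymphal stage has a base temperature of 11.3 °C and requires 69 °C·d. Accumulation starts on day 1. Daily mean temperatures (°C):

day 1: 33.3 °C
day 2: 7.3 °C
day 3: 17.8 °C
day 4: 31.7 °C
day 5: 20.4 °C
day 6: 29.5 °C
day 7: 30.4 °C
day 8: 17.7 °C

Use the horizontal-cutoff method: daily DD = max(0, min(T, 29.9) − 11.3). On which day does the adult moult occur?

day 6

Daily DD above 11.3 °C (capped at 18.6): 18.6, 0.0, 6.5, 18.6, 9.1, 18.2, 18.6, 6.4.
Cumulative: 18.6, 18.6, 25.1, 43.7, 52.8, 71.0, 89.6, 96.0.
The total first reaches 69 DD on day 6.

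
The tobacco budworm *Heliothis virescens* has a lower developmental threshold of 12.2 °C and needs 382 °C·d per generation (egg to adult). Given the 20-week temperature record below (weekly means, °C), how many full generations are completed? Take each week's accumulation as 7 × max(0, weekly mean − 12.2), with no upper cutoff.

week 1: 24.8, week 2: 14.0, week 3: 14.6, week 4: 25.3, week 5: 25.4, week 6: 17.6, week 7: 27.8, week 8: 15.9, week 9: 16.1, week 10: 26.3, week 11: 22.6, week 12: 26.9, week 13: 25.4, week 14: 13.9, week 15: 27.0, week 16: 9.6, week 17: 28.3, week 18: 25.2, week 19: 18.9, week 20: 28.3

Weekly DD (7 × max(0, T̄ − 12.2)): 88.2, 12.6, 16.8, 91.7, 92.4, 37.8, 109.2, 25.9, 27.3, 98.7, 72.8, 102.9, 92.4, 11.9, 103.6, 0.0, 112.7, 91.0, 46.9, 112.7.
Season total = 1347.5 DD.
Complete generations = ⌊1347.5 / 382⌋ = 3.

3 generations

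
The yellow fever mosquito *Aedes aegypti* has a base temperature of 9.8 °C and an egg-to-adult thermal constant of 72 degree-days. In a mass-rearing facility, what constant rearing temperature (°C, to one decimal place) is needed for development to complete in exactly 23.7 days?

Required daily accumulation = 72 / 23.7 = 3.038 DD/day.
T = T_base + 3.038 = 9.8 + 3.038 = 12.838 ≈ 12.8 °C.

12.8 °C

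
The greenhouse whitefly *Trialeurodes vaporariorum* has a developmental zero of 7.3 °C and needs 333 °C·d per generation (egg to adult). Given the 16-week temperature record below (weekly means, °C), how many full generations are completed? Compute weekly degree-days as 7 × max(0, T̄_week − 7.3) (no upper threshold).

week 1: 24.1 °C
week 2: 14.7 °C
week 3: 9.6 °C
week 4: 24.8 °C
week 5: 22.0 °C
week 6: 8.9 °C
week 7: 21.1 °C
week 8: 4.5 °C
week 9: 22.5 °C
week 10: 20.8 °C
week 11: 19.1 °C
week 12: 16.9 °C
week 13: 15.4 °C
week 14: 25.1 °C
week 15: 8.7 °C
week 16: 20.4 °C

3 generations

Weekly DD (7 × max(0, T̄ − 7.3)): 117.6, 51.8, 16.1, 122.5, 102.9, 11.2, 96.6, 0.0, 106.4, 94.5, 82.6, 67.2, 56.7, 124.6, 9.8, 91.7.
Season total = 1152.2 DD.
Complete generations = ⌊1152.2 / 333⌋ = 3.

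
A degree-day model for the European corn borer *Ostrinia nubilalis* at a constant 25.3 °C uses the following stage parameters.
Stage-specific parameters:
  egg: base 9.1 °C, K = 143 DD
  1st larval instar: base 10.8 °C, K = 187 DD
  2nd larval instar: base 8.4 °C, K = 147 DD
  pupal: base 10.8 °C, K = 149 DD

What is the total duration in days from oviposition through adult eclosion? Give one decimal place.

egg: 143 / (25.3 − 9.1) = 143 / 16.2 = 8.827 d.
1st larval instar: 187 / (25.3 − 10.8) = 187 / 14.5 = 12.897 d.
2nd larval instar: 147 / (25.3 − 8.4) = 147 / 16.9 = 8.698 d.
pupal: 149 / (25.3 − 10.8) = 149 / 14.5 = 10.276 d.
Sum = 40.698 ≈ 40.7 days.

40.7 days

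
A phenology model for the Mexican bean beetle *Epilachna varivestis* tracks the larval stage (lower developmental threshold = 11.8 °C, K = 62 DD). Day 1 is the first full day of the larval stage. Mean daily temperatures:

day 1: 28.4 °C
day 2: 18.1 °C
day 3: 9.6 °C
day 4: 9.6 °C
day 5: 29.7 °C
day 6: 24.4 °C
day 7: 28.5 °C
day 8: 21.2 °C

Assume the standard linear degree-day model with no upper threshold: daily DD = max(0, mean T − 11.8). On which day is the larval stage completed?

day 7

Daily DD above 11.8 °C: 16.6, 6.3, 0.0, 0.0, 17.9, 12.6, 16.7, 9.4.
Cumulative: 16.6, 22.9, 22.9, 22.9, 40.8, 53.4, 70.1, 79.5.
The total first reaches 62 DD on day 7.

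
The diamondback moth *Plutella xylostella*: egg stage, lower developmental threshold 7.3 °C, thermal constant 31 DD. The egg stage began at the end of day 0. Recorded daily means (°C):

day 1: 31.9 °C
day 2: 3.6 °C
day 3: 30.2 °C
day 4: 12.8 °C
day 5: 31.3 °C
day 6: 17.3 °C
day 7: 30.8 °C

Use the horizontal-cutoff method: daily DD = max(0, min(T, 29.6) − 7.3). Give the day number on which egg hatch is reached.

Daily DD above 7.3 °C (capped at 22.3): 22.3, 0.0, 22.3, 5.5, 22.3, 10.0, 22.3.
Cumulative: 22.3, 22.3, 44.6, 50.1, 72.4, 82.4, 104.7.
The total first reaches 31 DD on day 3.

day 3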